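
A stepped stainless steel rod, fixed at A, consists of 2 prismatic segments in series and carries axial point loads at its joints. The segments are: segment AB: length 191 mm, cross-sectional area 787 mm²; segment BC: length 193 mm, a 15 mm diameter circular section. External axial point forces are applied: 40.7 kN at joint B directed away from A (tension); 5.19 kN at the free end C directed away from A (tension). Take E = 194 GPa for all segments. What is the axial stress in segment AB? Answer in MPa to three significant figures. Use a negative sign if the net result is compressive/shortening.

58.3 MPa

Internal axial forces (sectioning from the free end, tension +): N_BC = 5.19 kN, N_AB = 45.89 kN.
σ_AB = N_AB/A_AB = 45890/787 = 58.31 MPa.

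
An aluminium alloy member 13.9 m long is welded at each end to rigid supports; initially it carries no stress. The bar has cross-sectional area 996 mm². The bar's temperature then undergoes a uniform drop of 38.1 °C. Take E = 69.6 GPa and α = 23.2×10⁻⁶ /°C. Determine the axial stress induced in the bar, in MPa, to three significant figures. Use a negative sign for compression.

61.5 MPa

Free thermal expansion αLΔT = 23.2e-6 · 13900 · -38.1 = -12.29 mm.
The walls impose strain ε = −(-12.29)/13900 = 8.8392e-04; σ = Eε = 69600 · 8.8392e-04 = 61.52 MPa.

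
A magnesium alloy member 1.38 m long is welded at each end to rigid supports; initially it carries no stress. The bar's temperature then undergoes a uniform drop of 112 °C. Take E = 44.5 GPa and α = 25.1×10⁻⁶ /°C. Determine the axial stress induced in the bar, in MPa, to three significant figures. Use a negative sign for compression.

125 MPa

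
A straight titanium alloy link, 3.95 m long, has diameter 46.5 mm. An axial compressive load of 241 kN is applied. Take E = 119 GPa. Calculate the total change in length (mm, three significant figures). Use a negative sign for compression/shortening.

-4.71 mm

A = 1698 mm².
δ_mech = NL/(AE) = -241000·3950/(1698·119000) = -4.711 mm.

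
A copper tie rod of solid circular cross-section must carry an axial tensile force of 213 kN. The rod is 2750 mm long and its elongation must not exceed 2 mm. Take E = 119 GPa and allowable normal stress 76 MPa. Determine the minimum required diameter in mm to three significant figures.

59.7 mm

Required area A ≥ P/σ_allow = 213000/76 = 2803 mm².
For a solid circular section, d ≥ √(4A/π) = 59.74 mm.
Elongation limit: A ≥ PL/(Eδ_allow) = 213000·2750/(119000·2) = 2461 mm² ⇒ d ≥ 55.98 mm.
The stress limit governs.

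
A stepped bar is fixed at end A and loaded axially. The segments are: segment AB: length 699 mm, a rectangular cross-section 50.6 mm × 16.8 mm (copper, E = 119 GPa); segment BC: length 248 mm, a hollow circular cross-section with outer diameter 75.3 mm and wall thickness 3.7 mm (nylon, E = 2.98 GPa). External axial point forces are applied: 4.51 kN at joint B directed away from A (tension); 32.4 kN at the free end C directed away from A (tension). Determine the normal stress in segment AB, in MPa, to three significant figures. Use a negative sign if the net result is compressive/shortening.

43.4 MPa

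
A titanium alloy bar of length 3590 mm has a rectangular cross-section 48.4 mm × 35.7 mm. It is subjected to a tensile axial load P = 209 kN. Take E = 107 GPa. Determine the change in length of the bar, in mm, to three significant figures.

4.06 mm

A = 1728 mm².
δ_mech = NL/(AE) = 209000·3590/(1728·107000) = 4.058 mm.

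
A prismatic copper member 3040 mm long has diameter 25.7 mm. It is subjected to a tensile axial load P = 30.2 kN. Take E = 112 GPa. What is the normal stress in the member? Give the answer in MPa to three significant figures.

58.2 MPa

A = 518.7 mm².
σ = N/A = 30200/518.7 = 58.22 MPa.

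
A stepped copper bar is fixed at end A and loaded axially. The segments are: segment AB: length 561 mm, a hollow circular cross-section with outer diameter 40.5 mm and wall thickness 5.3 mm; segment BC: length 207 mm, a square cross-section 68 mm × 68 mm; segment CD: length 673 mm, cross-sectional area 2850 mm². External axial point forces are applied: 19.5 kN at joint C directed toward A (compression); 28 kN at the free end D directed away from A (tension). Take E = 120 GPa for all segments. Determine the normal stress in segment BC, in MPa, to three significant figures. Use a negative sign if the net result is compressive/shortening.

1.84 MPa

Internal axial forces (sectioning from the free end, tension +): N_CD = 28 kN, N_BC = 8.5 kN, N_AB = 8.5 kN.
A_BC = 4624 mm².
σ_BC = N_BC/A_BC = 8500/4624 = 1.838 MPa.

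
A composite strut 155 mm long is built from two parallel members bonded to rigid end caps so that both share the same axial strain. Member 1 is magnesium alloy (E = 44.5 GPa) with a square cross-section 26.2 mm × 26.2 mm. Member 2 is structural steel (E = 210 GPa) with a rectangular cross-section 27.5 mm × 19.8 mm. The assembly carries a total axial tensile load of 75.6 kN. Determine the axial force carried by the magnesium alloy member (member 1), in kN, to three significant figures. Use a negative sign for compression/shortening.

A_1 = 686.4 mm².
A_2 = 544.5 mm².
Equal strain + equilibrium ⇒ each member carries load in proportion to AE: A₁E₁ = 30550000 N, A₂E₂ = 114300000 N, ΣAE = 144900000 N.
F₁ = P·A₁E₁/ΣAE = 75600·30550000/144900000 = 15940 N.

15.9 kN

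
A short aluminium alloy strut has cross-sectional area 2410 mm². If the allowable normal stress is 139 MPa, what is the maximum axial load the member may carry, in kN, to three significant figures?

P_max = σ_allow · A = 139 · 2410 = 335000 N = 335 kN.

335 kN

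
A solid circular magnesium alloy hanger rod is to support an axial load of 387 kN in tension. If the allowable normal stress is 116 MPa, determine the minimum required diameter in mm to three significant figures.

65.2 mm

Required area A ≥ P/σ_allow = 387000/116 = 3336 mm².
For a solid circular section, d ≥ √(4A/π) = 65.18 mm.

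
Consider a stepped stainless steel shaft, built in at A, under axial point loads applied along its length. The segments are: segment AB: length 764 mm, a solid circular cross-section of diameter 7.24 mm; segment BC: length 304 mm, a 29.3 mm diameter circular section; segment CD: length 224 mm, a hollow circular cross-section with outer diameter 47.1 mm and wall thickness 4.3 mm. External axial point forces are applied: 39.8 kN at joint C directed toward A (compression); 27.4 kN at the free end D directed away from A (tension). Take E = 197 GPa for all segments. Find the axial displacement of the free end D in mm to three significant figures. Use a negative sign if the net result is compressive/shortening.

-1.14 mm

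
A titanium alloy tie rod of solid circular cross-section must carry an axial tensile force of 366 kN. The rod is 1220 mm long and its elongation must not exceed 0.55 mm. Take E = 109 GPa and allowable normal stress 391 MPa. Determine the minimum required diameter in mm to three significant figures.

97.4 mm

Required area A ≥ P/σ_allow = 366000/391 = 936.1 mm².
For a solid circular section, d ≥ √(4A/π) = 34.52 mm.
Elongation limit: A ≥ PL/(Eδ_allow) = 366000·1220/(109000·0.55) = 7448 mm² ⇒ d ≥ 97.38 mm.
The elongation limit governs.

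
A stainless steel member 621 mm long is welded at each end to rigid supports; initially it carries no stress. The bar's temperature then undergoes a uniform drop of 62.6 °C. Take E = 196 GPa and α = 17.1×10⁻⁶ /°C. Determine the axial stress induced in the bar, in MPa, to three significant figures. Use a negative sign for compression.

210 MPa

Free thermal expansion αLΔT = 17.1e-6 · 621 · -62.6 = -0.6648 mm.
The walls impose strain ε = −(-0.6648)/621 = 1.0705e-03; σ = Eε = 196000 · 1.0705e-03 = 209.8 MPa.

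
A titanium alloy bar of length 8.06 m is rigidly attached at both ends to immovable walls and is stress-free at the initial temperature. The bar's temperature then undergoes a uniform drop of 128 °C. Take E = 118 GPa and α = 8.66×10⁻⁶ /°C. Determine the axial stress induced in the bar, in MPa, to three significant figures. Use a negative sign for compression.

Free thermal expansion αLΔT = 8.66e-6 · 8060 · -128 = -8.934 mm.
The walls impose strain ε = −(-8.934)/8060 = 1.1085e-03; σ = Eε = 118000 · 1.1085e-03 = 130.8 MPa.

131 MPa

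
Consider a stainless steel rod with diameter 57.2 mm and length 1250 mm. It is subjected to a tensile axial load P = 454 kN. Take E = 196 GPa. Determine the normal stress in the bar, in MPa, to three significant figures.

A = 2570 mm².
σ = N/A = 454000/2570 = 176.7 MPa.

177 MPa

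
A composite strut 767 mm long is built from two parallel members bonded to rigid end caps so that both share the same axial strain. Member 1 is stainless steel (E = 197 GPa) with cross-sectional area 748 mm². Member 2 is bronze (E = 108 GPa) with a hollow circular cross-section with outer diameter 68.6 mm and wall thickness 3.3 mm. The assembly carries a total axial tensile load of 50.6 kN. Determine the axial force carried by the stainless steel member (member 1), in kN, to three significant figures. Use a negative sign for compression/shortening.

33.8 kN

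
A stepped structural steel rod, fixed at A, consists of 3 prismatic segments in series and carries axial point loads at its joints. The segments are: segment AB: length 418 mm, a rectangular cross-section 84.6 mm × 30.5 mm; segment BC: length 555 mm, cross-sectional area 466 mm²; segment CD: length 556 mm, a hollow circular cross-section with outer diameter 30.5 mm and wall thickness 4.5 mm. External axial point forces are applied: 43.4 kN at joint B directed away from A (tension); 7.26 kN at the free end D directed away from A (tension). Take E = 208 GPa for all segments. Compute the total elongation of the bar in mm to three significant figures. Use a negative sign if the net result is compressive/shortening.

Internal axial forces (sectioning from the free end, tension +): N_CD = 7.26 kN, N_BC = 7.26 kN, N_AB = 50.66 kN.
A_AB = 2580 mm².
A_CD = 367.6 mm².
δ_AB = 50660·418/(2580·208000) = 0.03946 mm
δ_BC = 7260·555/(466·208000) = 0.04157 mm
δ_CD = 7260·556/(367.6·208000) = 0.0528 mm
δ = Σδ_i = 0.1338 mm.

0.134 mm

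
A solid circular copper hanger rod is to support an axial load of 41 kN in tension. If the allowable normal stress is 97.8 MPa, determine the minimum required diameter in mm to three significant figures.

23.1 mm

Required area A ≥ P/σ_allow = 41000/97.8 = 419.2 mm².
For a solid circular section, d ≥ √(4A/π) = 23.1 mm.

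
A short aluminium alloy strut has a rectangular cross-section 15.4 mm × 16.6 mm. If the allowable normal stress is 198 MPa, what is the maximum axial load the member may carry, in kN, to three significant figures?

A = 255.6 mm².
P_max = σ_allow · A = 198 · 255.6 = 50620 N = 50.62 kN.

50.6 kN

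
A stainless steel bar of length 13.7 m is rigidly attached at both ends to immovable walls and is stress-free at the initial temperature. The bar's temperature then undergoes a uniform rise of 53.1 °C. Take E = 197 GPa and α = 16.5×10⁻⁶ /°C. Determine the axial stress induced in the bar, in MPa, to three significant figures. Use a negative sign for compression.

Free thermal expansion αLΔT = 16.5e-6 · 13700 · 53.1 = 12 mm.
The walls impose strain ε = −(12)/13700 = -8.7615e-04; σ = Eε = 197000 · -8.7615e-04 = -172.6 MPa.

-173 MPa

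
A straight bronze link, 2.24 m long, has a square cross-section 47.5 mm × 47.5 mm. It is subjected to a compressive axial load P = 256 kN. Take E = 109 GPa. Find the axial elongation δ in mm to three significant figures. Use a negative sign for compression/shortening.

-2.33 mm

A = 2256 mm².
δ_mech = NL/(AE) = -256000·2240/(2256·109000) = -2.332 mm.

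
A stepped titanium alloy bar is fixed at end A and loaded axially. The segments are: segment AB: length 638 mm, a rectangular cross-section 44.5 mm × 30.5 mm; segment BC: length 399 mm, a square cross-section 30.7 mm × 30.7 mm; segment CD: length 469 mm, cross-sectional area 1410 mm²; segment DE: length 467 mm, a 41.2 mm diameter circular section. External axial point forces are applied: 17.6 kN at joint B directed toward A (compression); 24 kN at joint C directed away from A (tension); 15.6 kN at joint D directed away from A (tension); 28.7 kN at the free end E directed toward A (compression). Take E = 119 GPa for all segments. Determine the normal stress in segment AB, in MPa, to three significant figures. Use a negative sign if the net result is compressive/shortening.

-4.94 MPa

Internal axial forces (sectioning from the free end, tension +): N_DE = -28.7 kN, N_CD = -13.1 kN, N_BC = 10.9 kN, N_AB = -6.7 kN.
A_AB = 1357 mm².
σ_AB = N_AB/A_AB = -6700/1357 = -4.936 MPa.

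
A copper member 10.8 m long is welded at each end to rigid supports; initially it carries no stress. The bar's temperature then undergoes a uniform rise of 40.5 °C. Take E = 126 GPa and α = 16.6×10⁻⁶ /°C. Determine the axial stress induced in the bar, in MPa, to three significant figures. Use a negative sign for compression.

-84.7 MPa

Free thermal expansion αLΔT = 16.6e-6 · 10800 · 40.5 = 7.261 mm.
The walls impose strain ε = −(7.261)/10800 = -6.7230e-04; σ = Eε = 126000 · -6.7230e-04 = -84.71 MPa.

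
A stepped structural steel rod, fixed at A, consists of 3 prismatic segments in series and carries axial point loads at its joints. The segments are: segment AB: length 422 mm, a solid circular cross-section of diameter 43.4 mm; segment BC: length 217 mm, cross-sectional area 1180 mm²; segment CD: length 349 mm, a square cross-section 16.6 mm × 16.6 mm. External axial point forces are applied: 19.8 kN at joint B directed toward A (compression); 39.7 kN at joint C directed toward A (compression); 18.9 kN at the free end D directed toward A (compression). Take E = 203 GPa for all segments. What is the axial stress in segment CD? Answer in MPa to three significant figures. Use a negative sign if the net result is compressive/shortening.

-68.6 MPa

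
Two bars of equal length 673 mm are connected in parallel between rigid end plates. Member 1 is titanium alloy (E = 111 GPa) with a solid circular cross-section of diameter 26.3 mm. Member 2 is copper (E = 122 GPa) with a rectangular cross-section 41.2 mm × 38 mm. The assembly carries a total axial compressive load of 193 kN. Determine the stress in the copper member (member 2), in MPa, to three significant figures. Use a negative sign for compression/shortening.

A_1 = 543.3 mm².
A_2 = 1566 mm².
Equal strain + equilibrium ⇒ each member carries load in proportion to AE: A₁E₁ = 60300000 N, A₂E₂ = 191000000 N, ΣAE = 251300000 N.
σ₂ = P·E₂/ΣAE = -193000·122000/251300000 = -93.7 MPa.

-93.7 MPa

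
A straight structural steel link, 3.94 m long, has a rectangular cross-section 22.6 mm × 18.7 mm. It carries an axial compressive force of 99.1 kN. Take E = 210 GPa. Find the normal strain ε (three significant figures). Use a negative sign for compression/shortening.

A = 422.6 mm².
σ = N/A = -234.5 MPa; ε = σ/E = -234.5/210000 = -1.117e-03.

-0.00112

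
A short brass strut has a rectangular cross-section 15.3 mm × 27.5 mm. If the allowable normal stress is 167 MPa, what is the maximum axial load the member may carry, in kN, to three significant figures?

A = 420.8 mm².
P_max = σ_allow · A = 167 · 420.8 = 70270 N = 70.27 kN.

70.3 kN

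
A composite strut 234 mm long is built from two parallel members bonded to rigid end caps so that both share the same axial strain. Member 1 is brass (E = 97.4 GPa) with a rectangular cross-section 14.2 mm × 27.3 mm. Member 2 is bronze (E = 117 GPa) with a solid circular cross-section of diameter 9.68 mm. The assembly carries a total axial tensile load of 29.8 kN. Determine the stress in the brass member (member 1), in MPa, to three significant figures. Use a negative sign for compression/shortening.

62.6 MPa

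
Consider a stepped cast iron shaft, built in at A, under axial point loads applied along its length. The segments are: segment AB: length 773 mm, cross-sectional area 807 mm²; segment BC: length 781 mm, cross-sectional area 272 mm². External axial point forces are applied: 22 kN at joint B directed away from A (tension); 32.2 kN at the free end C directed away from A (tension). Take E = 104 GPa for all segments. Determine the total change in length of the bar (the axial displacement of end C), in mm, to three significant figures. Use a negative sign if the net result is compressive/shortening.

1.39 mm

Internal axial forces (sectioning from the free end, tension +): N_BC = 32.2 kN, N_AB = 54.2 kN.
δ_AB = 54200·773/(807·104000) = 0.4992 mm
δ_BC = 32200·781/(272·104000) = 0.889 mm
δ = Σδ_i = 1.388 mm.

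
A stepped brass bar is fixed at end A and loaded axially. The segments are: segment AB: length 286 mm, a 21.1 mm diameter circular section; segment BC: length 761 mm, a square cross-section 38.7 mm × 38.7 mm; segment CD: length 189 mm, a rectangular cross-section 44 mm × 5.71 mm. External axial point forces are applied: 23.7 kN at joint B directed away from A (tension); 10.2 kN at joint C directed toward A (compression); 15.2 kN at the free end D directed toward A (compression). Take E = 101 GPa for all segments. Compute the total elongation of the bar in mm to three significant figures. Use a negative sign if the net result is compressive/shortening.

-0.255 mm

Internal axial forces (sectioning from the free end, tension +): N_CD = -15.2 kN, N_BC = -25.4 kN, N_AB = -1.7 kN.
A_AB = 349.7 mm².
A_BC = 1498 mm².
A_CD = 251.2 mm².
δ_AB = -1700·286/(349.7·101000) = -0.01377 mm
δ_BC = -25400·761/(1498·101000) = -0.1278 mm
δ_CD = -15200·189/(251.2·101000) = -0.1132 mm
δ = Σδ_i = -0.2548 mm.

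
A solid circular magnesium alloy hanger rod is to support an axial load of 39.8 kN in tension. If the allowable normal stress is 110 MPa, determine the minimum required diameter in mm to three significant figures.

21.5 mm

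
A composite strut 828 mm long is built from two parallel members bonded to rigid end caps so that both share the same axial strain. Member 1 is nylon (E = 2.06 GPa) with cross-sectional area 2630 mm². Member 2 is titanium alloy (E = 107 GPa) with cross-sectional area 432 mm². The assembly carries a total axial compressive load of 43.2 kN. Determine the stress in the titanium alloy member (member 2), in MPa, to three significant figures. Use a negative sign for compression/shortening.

-89.5 MPa

Equal strain + equilibrium ⇒ each member carries load in proportion to AE: A₁E₁ = 5418000 N, A₂E₂ = 46220000 N, ΣAE = 51640000 N.
σ₂ = P·E₂/ΣAE = -43200·107000/51640000 = -89.51 MPa.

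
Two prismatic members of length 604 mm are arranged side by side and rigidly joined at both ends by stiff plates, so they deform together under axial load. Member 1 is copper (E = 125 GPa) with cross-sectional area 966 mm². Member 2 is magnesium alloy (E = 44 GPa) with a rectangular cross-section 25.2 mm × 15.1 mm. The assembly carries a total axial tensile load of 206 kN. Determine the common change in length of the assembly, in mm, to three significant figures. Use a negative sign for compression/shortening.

0.905 mm

A_2 = 380.5 mm².
Equal strain + equilibrium ⇒ each member carries load in proportion to AE: A₁E₁ = 120800000 N, A₂E₂ = 16740000 N, ΣAE = 137500000 N.
δ = PL/ΣAE = 206000·604/137500000 = 0.9049 mm.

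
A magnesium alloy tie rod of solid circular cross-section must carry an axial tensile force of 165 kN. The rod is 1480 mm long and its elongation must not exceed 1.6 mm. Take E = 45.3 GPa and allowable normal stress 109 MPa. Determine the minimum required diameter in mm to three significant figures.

Required area A ≥ P/σ_allow = 165000/109 = 1514 mm².
For a solid circular section, d ≥ √(4A/π) = 43.9 mm.
Elongation limit: A ≥ PL/(Eδ_allow) = 165000·1480/(45300·1.6) = 3369 mm² ⇒ d ≥ 65.5 mm.
The elongation limit governs.

65.5 mm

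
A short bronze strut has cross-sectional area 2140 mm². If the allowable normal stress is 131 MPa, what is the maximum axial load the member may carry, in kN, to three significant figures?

280 kN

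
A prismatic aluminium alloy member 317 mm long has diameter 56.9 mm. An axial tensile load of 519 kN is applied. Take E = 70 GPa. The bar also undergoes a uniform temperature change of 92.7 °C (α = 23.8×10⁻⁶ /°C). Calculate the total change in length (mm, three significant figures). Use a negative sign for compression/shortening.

1.62 mm

A = 2543 mm².
δ_mech = NL/(AE) = 519000·317/(2543·70000) = 0.9243 mm.
δ_thermal = αLΔT = 23.8e-6·317·92.7 = 0.6994 mm.
δ = δ_mech + δ_thermal = 1.624 mm.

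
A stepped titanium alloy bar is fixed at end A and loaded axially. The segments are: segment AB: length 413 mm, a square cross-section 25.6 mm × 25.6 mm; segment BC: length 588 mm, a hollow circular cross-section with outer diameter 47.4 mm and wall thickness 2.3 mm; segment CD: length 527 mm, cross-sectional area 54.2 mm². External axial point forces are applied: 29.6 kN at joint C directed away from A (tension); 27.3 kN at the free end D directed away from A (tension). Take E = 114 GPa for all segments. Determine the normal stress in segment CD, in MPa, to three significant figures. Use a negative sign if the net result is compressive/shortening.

Internal axial forces (sectioning from the free end, tension +): N_CD = 27.3 kN, N_BC = 56.9 kN, N_AB = 56.9 kN.
σ_CD = N_CD/A_CD = 27300/54.2 = 503.7 MPa.

504 MPa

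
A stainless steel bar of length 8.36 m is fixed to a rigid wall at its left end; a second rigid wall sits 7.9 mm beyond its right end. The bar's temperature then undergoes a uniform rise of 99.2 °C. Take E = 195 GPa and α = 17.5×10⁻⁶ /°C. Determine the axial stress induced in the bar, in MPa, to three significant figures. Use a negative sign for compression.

Free thermal expansion αLΔT = 17.5e-6 · 8360 · 99.2 = 14.51 mm.
The walls engage after the gap closes; constrained expansion = 14.51 − 7.9 = 6.613 mm.
The walls impose strain ε = −(6.613)/8360 = -7.9102e-04; σ = Eε = 195000 · -7.9102e-04 = -154.2 MPa.

-154 MPa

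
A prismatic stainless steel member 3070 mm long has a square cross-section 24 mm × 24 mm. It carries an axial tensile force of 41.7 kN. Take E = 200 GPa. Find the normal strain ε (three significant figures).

A = 576 mm².
σ = N/A = 72.4 MPa; ε = σ/E = 72.4/200000 = 3.620e-04.

3.62e-04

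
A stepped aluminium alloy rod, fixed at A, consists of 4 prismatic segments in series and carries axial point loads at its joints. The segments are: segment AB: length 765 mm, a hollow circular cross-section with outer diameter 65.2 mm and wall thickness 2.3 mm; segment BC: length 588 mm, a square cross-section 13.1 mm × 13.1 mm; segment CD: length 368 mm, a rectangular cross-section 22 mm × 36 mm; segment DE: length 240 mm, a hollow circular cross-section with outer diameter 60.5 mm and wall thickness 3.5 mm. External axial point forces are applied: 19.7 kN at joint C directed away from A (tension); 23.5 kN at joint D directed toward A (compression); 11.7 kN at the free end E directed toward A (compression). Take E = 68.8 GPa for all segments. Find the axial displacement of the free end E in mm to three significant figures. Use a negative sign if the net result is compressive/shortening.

-1.45 mm

Internal axial forces (sectioning from the free end, tension +): N_DE = -11.7 kN, N_CD = -35.2 kN, N_BC = -15.5 kN, N_AB = -15.5 kN.
A_AB = 454.5 mm².
A_BC = 171.6 mm².
A_CD = 792 mm².
A_DE = 626.7 mm².
δ_AB = -15500·765/(454.5·68800) = -0.3792 mm
δ_BC = -15500·588/(171.6·68800) = -0.7719 mm
δ_CD = -35200·368/(792·68800) = -0.2377 mm
δ_DE = -11700·240/(626.7·68800) = -0.06512 mm
δ = Σδ_i = -1.454 mm.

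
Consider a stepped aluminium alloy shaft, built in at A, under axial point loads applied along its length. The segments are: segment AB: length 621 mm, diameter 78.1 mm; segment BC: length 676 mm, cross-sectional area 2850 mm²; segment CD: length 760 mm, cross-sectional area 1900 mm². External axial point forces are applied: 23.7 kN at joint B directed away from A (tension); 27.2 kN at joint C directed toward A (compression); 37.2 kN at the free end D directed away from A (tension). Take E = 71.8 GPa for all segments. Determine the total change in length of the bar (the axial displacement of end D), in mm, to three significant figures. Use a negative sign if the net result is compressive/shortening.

Internal axial forces (sectioning from the free end, tension +): N_CD = 37.2 kN, N_BC = 10 kN, N_AB = 33.7 kN.
A_AB = 4791 mm².
δ_AB = 33700·621/(4791·71800) = 0.06084 mm
δ_BC = 10000·676/(2850·71800) = 0.03304 mm
δ_CD = 37200·760/(1900·71800) = 0.2072 mm
δ = Σδ_i = 0.3011 mm.

0.301 mm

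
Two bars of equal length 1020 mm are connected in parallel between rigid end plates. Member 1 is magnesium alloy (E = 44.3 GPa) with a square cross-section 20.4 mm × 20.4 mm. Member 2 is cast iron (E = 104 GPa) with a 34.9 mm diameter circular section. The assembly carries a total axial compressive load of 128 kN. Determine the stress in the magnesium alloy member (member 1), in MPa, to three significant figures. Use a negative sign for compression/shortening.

-48.1 MPa

A_1 = 416.2 mm².
A_2 = 956.6 mm².
Equal strain + equilibrium ⇒ each member carries load in proportion to AE: A₁E₁ = 18440000 N, A₂E₂ = 99490000 N, ΣAE = 117900000 N.
σ₁ = P·E₁/ΣAE = -128000·44300/117900000 = -48.08 MPa.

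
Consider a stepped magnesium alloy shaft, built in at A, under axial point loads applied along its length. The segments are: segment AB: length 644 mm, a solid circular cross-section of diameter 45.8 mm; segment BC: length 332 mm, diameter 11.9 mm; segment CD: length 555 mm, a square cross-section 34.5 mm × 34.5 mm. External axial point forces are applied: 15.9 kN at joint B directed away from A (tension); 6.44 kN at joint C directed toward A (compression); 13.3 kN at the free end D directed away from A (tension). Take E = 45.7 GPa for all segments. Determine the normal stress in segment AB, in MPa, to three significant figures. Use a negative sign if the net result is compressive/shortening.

Internal axial forces (sectioning from the free end, tension +): N_CD = 13.3 kN, N_BC = 6.86 kN, N_AB = 22.76 kN.
A_AB = 1647 mm².
σ_AB = N_AB/A_AB = 22760/1647 = 13.82 MPa.

13.8 MPa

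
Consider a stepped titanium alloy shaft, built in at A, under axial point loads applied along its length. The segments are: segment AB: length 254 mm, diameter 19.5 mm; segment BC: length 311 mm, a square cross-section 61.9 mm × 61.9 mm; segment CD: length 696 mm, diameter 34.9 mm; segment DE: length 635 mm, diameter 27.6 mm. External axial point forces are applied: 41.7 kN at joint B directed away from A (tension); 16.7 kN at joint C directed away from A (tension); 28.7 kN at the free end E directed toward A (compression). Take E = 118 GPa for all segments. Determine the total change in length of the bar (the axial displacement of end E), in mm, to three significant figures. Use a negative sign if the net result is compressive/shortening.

-0.229 mm

Internal axial forces (sectioning from the free end, tension +): N_DE = -28.7 kN, N_CD = -28.7 kN, N_BC = -12 kN, N_AB = 29.7 kN.
A_AB = 298.6 mm².
A_BC = 3832 mm².
A_CD = 956.6 mm².
A_DE = 598.3 mm².
δ_AB = 29700·254/(298.6·118000) = 0.2141 mm
δ_BC = -12000·311/(3832·118000) = -0.008254 mm
δ_CD = -28700·696/(956.6·118000) = -0.177 mm
δ_DE = -28700·635/(598.3·118000) = -0.2581 mm
δ = Σδ_i = -0.2293 mm.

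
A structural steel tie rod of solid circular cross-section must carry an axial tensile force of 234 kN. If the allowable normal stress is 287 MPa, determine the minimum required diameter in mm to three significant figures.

32.2 mm

Required area A ≥ P/σ_allow = 234000/287 = 815.3 mm².
For a solid circular section, d ≥ √(4A/π) = 32.22 mm.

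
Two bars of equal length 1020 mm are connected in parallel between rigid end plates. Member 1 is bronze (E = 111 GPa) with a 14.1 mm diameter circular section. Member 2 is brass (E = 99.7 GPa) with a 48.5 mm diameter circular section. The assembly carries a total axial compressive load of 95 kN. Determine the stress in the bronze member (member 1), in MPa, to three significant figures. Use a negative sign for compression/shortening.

A_1 = 156.1 mm².
A_2 = 1847 mm².
Equal strain + equilibrium ⇒ each member carries load in proportion to AE: A₁E₁ = 17330000 N, A₂E₂ = 184200000 N, ΣAE = 201500000 N.
σ₁ = P·E₁/ΣAE = -95000·111000/201500000 = -52.33 MPa.

-52.3 MPa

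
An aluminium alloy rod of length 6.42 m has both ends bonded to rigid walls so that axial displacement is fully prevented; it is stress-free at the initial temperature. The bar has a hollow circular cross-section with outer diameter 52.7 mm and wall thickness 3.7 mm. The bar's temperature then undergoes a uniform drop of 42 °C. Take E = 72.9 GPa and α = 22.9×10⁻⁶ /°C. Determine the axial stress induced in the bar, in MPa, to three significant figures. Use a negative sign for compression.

Free thermal expansion αLΔT = 22.9e-6 · 6420 · -42 = -6.175 mm.
The walls impose strain ε = −(-6.175)/6420 = 9.6180e-04; σ = Eε = 72900 · 9.6180e-04 = 70.12 MPa.

70.1 MPa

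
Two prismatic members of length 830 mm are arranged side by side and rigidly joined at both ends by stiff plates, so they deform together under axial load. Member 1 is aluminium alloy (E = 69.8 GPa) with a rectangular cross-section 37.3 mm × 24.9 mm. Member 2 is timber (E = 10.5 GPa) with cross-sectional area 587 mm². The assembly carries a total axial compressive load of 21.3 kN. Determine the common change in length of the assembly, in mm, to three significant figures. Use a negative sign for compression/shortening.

A_1 = 928.8 mm².
Equal strain + equilibrium ⇒ each member carries load in proportion to AE: A₁E₁ = 64830000 N, A₂E₂ = 6164000 N, ΣAE = 70990000 N.
δ = PL/ΣAE = -21300·830/70990000 = -0.249 mm.

-0.249 mm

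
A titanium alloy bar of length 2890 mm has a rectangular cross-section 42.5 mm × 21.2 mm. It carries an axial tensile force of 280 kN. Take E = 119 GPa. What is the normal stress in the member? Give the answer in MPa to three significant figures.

A = 901 mm².
σ = N/A = 280000/901 = 310.8 MPa.

311 MPa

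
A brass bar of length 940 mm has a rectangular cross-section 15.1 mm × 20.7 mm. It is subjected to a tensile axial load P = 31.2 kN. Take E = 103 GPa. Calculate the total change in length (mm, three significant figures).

A = 312.6 mm².
δ_mech = NL/(AE) = 31200·940/(312.6·103000) = 0.911 mm.

0.911 mm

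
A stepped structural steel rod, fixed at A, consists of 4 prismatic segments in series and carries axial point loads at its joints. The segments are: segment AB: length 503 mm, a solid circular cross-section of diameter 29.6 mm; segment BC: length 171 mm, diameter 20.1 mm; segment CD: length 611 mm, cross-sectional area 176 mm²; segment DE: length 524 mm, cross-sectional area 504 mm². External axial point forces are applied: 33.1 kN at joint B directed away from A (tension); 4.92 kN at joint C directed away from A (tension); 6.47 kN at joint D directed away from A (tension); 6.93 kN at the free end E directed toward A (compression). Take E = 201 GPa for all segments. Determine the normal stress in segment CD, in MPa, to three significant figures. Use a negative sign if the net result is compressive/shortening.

-2.61 MPa

Internal axial forces (sectioning from the free end, tension +): N_DE = -6.93 kN, N_CD = -0.46 kN, N_BC = 4.46 kN, N_AB = 37.56 kN.
σ_CD = N_CD/A_CD = -460/176 = -2.614 MPa.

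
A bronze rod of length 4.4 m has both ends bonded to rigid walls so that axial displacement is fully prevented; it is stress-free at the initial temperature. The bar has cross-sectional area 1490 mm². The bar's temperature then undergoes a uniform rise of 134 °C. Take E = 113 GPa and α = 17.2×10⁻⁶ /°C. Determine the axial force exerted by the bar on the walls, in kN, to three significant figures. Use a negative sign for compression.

-388 kN

Free thermal expansion αLΔT = 17.2e-6 · 4400 · 134 = 10.14 mm.
The walls impose strain ε = −(10.14)/4400 = -2.3048e-03; σ = Eε = 113000 · -2.3048e-03 = -260.4 MPa.
Wall reaction R = σ·A = -260.4·1490 = -388100 N = -388.1 kN.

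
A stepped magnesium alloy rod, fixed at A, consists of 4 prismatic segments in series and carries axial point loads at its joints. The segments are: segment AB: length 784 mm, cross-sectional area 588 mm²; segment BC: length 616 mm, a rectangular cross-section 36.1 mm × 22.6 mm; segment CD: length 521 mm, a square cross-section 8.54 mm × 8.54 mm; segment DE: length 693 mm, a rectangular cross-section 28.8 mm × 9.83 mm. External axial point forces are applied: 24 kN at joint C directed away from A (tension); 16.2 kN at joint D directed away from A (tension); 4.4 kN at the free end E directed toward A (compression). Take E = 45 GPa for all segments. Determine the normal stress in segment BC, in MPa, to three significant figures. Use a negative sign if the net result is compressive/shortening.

43.9 MPa

Internal axial forces (sectioning from the free end, tension +): N_DE = -4.4 kN, N_CD = 11.8 kN, N_BC = 35.8 kN, N_AB = 35.8 kN.
A_BC = 815.9 mm².
σ_BC = N_BC/A_BC = 35800/815.9 = 43.88 MPa.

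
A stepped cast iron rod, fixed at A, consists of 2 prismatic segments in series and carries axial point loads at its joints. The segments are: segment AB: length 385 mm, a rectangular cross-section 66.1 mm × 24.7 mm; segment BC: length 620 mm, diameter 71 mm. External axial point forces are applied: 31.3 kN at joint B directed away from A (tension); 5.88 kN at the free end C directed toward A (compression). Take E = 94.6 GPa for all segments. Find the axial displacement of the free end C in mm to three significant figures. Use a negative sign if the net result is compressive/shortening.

0.0536 mm

Internal axial forces (sectioning from the free end, tension +): N_BC = -5.88 kN, N_AB = 25.42 kN.
A_AB = 1633 mm².
A_BC = 3959 mm².
δ_AB = 25420·385/(1633·94600) = 0.06336 mm
δ_BC = -5880·620/(3959·94600) = -0.009734 mm
δ = Σδ_i = 0.05363 mm.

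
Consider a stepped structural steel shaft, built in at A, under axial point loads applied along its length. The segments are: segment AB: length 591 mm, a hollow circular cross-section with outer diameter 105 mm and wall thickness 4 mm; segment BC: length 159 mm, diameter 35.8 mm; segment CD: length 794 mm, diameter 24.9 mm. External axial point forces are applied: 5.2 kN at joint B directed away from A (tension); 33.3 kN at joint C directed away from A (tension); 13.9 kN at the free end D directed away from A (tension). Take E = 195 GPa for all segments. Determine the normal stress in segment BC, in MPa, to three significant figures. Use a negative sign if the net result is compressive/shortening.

46.9 MPa

Internal axial forces (sectioning from the free end, tension +): N_CD = 13.9 kN, N_BC = 47.2 kN, N_AB = 52.4 kN.
A_BC = 1007 mm².
σ_BC = N_BC/A_BC = 47200/1007 = 46.89 MPa.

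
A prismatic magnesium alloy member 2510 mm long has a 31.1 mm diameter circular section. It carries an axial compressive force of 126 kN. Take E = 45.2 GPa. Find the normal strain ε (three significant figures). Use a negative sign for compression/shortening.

A = 759.6 mm².
σ = N/A = -165.9 MPa; ε = σ/E = -165.9/45200 = -3.670e-03.

-0.00367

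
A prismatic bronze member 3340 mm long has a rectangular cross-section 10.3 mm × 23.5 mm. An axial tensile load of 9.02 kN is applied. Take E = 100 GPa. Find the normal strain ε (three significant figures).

A = 242.1 mm².
σ = N/A = 37.27 MPa; ε = σ/E = 37.27/100000 = 3.727e-04.

3.73e-04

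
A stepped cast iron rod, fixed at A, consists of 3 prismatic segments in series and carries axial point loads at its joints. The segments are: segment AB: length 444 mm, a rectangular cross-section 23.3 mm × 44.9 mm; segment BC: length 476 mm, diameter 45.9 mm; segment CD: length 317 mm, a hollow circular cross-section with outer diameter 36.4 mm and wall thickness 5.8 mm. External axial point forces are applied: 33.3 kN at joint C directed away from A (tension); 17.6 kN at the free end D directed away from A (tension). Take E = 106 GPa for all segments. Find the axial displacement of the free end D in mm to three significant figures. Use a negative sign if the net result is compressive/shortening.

0.436 mm

Internal axial forces (sectioning from the free end, tension +): N_CD = 17.6 kN, N_BC = 50.9 kN, N_AB = 50.9 kN.
A_AB = 1046 mm².
A_BC = 1655 mm².
A_CD = 557.6 mm².
δ_AB = 50900·444/(1046·106000) = 0.2038 mm
δ_BC = 50900·476/(1655·106000) = 0.1381 mm
δ_CD = 17600·317/(557.6·106000) = 0.0944 mm
δ = Σδ_i = 0.4363 mm.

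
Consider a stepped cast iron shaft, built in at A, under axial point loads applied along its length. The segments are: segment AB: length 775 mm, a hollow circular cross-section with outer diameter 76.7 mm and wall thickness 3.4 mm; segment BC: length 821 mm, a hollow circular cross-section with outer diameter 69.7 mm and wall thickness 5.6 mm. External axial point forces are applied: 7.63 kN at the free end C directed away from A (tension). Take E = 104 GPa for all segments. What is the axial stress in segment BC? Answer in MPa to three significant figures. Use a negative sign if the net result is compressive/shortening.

6.77 MPa

Internal axial forces (sectioning from the free end, tension +): N_BC = 7.63 kN, N_AB = 7.63 kN.
A_BC = 1128 mm².
σ_BC = N_BC/A_BC = 7630/1128 = 6.766 MPa.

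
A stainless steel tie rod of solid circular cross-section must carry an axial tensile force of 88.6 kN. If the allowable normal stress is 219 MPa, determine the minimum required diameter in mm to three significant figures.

22.7 mm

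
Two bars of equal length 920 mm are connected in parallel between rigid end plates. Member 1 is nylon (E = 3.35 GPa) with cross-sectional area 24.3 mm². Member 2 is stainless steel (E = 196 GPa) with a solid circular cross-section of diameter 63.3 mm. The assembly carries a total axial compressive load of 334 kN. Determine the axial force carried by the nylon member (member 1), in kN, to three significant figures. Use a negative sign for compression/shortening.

-0.0441 kN

A_2 = 3147 mm².
Equal strain + equilibrium ⇒ each member carries load in proportion to AE: A₁E₁ = 81400 N, A₂E₂ = 616800000 N, ΣAE = 616900000 N.
F₁ = P·A₁E₁/ΣAE = -334000·81400/616900000 = -44.07 N.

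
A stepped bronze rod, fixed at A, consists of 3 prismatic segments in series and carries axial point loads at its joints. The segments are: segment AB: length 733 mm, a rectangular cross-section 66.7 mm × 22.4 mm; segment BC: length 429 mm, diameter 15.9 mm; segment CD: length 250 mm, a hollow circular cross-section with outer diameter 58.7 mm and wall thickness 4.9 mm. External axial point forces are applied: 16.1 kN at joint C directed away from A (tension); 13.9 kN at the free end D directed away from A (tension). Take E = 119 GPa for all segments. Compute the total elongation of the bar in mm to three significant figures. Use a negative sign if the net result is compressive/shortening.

0.704 mm

Internal axial forces (sectioning from the free end, tension +): N_CD = 13.9 kN, N_BC = 30 kN, N_AB = 30 kN.
A_AB = 1494 mm².
A_BC = 198.6 mm².
A_CD = 828.2 mm².
δ_AB = 30000·733/(1494·119000) = 0.1237 mm
δ_BC = 30000·429/(198.6·119000) = 0.5447 mm
δ_CD = 13900·250/(828.2·119000) = 0.03526 mm
δ = Σδ_i = 0.7036 mm.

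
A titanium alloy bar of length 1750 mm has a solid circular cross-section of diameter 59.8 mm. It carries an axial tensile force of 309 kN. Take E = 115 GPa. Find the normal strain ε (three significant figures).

9.57e-04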